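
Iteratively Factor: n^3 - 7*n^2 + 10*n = (n - 2)*(n^2 - 5*n) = (n - 5)*(n - 2)*(n)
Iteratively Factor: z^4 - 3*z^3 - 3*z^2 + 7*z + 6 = (z - 2)*(z^3 - z^2 - 5*z - 3) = (z - 2)*(z + 1)*(z^2 - 2*z - 3) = (z - 3)*(z - 2)*(z + 1)*(z + 1)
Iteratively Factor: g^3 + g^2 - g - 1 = (g + 1)*(g^2 - 1) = (g + 1)^2*(g - 1)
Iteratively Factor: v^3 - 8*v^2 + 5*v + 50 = (v - 5)*(v^2 - 3*v - 10) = (v - 5)^2*(v + 2)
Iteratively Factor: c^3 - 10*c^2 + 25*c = (c - 5)*(c^2 - 5*c) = (c - 5)^2*(c)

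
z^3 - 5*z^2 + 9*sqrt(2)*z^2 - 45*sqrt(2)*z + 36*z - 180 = (z - 5)*(z + 3*sqrt(2))*(z + 6*sqrt(2))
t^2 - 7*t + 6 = (t - 6)*(t - 1)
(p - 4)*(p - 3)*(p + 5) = p^3 - 2*p^2 - 23*p + 60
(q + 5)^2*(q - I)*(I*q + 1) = I*q^4 + 2*q^3 + 10*I*q^3 + 20*q^2 + 24*I*q^2 + 50*q - 10*I*q - 25*I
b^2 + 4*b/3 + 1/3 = (b + 1/3)*(b + 1)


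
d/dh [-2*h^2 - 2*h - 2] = -4*h - 2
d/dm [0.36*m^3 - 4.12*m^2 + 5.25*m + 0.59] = 1.08*m^2 - 8.24*m + 5.25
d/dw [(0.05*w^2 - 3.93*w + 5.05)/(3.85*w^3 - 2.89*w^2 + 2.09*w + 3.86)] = (-0.1925*w^4 + 30.261*w^3 - 69.5807*w^2 + 29.575*w - 25.7243)/(14.8225*w^6 - 22.253*w^5 + 24.4451*w^4 + 17.6418*w^3 - 17.9427*w^2 + 16.1348*w + 14.8996)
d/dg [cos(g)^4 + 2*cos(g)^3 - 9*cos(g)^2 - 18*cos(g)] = 2*(-2*cos(g)^3 - 3*cos(g)^2 + 9*cos(g) + 9)*sin(g)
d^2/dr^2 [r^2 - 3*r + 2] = 2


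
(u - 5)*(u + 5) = u^2 - 25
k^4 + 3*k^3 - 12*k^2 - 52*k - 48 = (k - 4)*(k + 2)^2*(k + 3)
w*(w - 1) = w^2 - w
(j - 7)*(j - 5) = j^2 - 12*j + 35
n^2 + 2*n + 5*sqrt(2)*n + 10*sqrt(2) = (n + 2)*(n + 5*sqrt(2))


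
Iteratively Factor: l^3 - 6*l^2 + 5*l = (l - 1)*(l^2 - 5*l) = l*(l - 1)*(l - 5)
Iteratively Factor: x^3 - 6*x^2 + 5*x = (x - 1)*(x^2 - 5*x) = x*(x - 1)*(x - 5)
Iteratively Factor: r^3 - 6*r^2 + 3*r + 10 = (r - 2)*(r^2 - 4*r - 5) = (r - 2)*(r + 1)*(r - 5)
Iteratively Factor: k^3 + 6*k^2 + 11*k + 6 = (k + 2)*(k^2 + 4*k + 3) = (k + 2)*(k + 3)*(k + 1)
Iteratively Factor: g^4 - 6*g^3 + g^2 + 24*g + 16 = (g - 4)*(g^3 - 2*g^2 - 7*g - 4) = (g - 4)*(g + 1)*(g^2 - 3*g - 4) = (g - 4)*(g + 1)^2*(g - 4)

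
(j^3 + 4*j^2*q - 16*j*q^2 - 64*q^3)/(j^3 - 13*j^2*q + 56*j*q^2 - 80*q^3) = (j^2 + 8*j*q + 16*q^2)/(j^2 - 9*j*q + 20*q^2)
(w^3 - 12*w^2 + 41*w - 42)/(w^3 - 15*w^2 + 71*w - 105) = (w - 2)/(w - 5)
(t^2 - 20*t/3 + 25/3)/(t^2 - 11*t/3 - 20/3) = (3*t - 5)/(3*t + 4)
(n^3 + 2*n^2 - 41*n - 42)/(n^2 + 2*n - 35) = (n^2 - 5*n - 6)/(n - 5)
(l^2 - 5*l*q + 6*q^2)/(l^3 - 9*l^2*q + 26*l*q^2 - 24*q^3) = 1/(l - 4*q)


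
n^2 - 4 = (n - 2)*(n + 2)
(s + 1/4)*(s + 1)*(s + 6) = s^3 + 29*s^2/4 + 31*s/4 + 3/2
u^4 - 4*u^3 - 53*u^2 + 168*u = u*(u - 8)*(u - 3)*(u + 7)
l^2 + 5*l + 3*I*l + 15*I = (l + 5)*(l + 3*I)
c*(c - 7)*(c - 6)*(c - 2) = c^4 - 15*c^3 + 68*c^2 - 84*c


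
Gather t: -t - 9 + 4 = -t - 5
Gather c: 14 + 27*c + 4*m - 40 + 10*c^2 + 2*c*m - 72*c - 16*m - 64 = 10*c^2 + c*(2*m - 45) - 12*m - 90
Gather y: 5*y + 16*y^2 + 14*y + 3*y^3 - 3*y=3*y^3 + 16*y^2 + 16*y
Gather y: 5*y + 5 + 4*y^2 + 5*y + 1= 4*y^2 + 10*y + 6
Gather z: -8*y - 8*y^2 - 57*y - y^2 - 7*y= -9*y^2 - 72*y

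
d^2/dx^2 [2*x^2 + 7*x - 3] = 4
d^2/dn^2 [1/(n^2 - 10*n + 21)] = 2*(-n^2 + 10*n + 4*(n - 5)^2 - 21)/(n^2 - 10*n + 21)^3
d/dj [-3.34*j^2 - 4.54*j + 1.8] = -6.68*j - 4.54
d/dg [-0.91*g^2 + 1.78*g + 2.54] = 1.78 - 1.82*g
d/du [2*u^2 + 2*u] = 4*u + 2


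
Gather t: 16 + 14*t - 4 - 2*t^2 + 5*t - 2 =-2*t^2 + 19*t + 10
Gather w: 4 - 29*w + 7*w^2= 7*w^2 - 29*w + 4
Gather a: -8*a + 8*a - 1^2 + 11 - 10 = 0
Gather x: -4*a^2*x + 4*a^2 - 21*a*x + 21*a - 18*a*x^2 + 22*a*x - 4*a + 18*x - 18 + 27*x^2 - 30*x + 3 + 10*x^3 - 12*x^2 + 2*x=4*a^2 + 17*a + 10*x^3 + x^2*(15 - 18*a) + x*(-4*a^2 + a - 10) - 15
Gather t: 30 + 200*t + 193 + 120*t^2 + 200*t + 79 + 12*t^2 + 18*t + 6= 132*t^2 + 418*t + 308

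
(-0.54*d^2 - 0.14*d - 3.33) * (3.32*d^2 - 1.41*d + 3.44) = -1.7928*d^4 + 0.2966*d^3 - 12.7158*d^2 + 4.2137*d - 11.4552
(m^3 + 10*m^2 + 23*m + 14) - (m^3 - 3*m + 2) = 10*m^2 + 26*m + 12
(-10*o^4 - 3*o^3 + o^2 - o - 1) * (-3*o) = 30*o^5 + 9*o^4 - 3*o^3 + 3*o^2 + 3*o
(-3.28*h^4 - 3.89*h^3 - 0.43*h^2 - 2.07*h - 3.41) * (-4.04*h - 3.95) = 13.2512*h^5 + 28.6716*h^4 + 17.1027*h^3 + 10.0613*h^2 + 21.9529*h + 13.4695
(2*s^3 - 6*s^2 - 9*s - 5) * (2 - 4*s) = -8*s^4 + 28*s^3 + 24*s^2 + 2*s - 10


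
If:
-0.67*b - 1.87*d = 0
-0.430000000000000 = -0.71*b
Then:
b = 0.61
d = -0.22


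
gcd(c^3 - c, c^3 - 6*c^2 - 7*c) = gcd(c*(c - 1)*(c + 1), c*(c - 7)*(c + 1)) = c^2 + c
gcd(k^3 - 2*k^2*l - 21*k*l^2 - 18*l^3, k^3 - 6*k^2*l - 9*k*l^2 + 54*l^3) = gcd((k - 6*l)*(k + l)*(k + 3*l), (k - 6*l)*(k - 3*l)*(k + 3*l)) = k^2 - 3*k*l - 18*l^2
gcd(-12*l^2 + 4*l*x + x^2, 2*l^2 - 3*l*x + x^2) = -2*l + x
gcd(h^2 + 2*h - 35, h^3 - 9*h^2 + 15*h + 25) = h - 5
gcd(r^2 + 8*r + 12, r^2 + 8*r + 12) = r^2 + 8*r + 12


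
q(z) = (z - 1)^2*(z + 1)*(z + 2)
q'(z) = (z - 1)^2*(z + 1) + (z - 1)^2*(z + 2) + (z + 1)*(z + 2)*(2*z - 2)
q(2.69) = 49.43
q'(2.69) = 82.43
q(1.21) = 0.31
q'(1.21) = 3.22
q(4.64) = 496.19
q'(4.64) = 435.34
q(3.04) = 84.74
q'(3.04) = 120.86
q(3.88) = 238.00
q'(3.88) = 254.53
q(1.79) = 6.60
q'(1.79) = 20.81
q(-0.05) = 2.04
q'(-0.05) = -0.69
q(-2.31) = 4.45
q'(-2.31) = -20.44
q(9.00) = 7040.00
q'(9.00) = 3104.00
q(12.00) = 22022.00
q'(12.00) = 7271.00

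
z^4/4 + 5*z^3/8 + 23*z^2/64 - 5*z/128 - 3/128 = (z/4 + 1/4)*(z - 1/4)*(z + 1/4)*(z + 3/2)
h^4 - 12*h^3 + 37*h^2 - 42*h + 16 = (h - 8)*(h - 2)*(h - 1)^2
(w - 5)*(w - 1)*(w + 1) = w^3 - 5*w^2 - w + 5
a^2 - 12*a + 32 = (a - 8)*(a - 4)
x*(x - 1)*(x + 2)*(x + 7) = x^4 + 8*x^3 + 5*x^2 - 14*x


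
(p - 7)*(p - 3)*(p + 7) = p^3 - 3*p^2 - 49*p + 147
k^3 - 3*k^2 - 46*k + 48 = (k - 8)*(k - 1)*(k + 6)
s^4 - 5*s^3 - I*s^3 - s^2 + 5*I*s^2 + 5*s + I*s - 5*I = (s - 5)*(s - 1)*(s + 1)*(s - I)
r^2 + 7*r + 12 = (r + 3)*(r + 4)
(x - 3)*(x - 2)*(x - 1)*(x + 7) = x^4 + x^3 - 31*x^2 + 71*x - 42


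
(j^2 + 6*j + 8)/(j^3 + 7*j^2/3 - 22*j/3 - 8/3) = 3*(j + 2)/(3*j^2 - 5*j - 2)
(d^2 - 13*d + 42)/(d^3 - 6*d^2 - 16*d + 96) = (d - 7)/(d^2 - 16)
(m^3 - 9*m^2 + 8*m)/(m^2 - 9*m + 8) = m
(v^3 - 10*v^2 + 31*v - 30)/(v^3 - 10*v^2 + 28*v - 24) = (v^2 - 8*v + 15)/(v^2 - 8*v + 12)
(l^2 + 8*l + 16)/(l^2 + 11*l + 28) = (l + 4)/(l + 7)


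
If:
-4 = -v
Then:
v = 4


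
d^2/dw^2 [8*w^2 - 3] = 16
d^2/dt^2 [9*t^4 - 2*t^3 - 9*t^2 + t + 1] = 108*t^2 - 12*t - 18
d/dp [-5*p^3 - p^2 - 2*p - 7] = -15*p^2 - 2*p - 2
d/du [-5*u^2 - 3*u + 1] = -10*u - 3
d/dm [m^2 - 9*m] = 2*m - 9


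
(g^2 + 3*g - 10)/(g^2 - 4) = (g + 5)/(g + 2)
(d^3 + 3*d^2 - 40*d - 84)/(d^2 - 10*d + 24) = (d^2 + 9*d + 14)/(d - 4)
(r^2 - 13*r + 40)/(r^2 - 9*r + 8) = (r - 5)/(r - 1)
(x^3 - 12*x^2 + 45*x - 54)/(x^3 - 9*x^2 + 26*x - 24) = (x^2 - 9*x + 18)/(x^2 - 6*x + 8)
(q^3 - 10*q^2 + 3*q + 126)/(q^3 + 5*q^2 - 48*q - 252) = (q^2 - 3*q - 18)/(q^2 + 12*q + 36)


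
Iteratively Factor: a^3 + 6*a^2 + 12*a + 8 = (a + 2)*(a^2 + 4*a + 4) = (a + 2)^2*(a + 2)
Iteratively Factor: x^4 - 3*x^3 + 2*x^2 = (x)*(x^3 - 3*x^2 + 2*x) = x^2*(x^2 - 3*x + 2) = x^2*(x - 2)*(x - 1)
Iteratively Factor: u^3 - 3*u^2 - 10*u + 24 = (u + 3)*(u^2 - 6*u + 8) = (u - 2)*(u + 3)*(u - 4)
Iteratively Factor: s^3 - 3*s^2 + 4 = (s - 2)*(s^2 - s - 2) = (s - 2)^2*(s + 1)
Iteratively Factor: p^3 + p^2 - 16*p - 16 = (p + 1)*(p^2 - 16) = (p - 4)*(p + 1)*(p + 4)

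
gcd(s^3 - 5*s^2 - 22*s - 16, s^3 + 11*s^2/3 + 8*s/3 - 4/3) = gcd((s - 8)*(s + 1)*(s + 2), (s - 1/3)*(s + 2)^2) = s + 2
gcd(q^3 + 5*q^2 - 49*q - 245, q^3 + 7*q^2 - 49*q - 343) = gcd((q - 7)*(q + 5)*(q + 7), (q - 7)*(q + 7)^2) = q^2 - 49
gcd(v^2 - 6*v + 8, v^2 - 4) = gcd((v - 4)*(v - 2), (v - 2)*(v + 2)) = v - 2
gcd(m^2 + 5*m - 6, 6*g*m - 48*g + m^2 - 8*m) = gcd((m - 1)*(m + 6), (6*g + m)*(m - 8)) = 1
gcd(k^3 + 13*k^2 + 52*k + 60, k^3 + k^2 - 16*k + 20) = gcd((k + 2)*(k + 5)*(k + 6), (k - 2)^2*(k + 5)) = k + 5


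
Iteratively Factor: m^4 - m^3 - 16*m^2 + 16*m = (m - 1)*(m^3 - 16*m) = m*(m - 1)*(m^2 - 16) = m*(m - 4)*(m - 1)*(m + 4)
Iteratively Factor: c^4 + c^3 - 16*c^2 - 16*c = (c)*(c^3 + c^2 - 16*c - 16) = c*(c + 4)*(c^2 - 3*c - 4) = c*(c + 1)*(c + 4)*(c - 4)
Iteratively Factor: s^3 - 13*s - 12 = (s - 4)*(s^2 + 4*s + 3) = (s - 4)*(s + 1)*(s + 3)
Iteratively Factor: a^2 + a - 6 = (a + 3)*(a - 2)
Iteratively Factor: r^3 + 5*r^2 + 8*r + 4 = (r + 2)*(r^2 + 3*r + 2) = (r + 1)*(r + 2)*(r + 2)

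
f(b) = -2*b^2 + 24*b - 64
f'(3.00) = 12.00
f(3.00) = -10.00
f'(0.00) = 24.00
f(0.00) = -64.00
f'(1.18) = 19.28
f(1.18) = -38.46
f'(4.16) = 7.36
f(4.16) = 1.23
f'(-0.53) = 26.12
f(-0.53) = -77.28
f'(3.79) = 8.84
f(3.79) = -1.77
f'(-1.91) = 31.64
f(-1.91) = -117.14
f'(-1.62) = 30.48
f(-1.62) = -108.13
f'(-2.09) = 32.36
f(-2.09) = -122.90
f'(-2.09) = 32.36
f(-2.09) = -122.90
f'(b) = 24 - 4*b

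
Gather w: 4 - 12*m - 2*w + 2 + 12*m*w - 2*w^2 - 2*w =-12*m - 2*w^2 + w*(12*m - 4) + 6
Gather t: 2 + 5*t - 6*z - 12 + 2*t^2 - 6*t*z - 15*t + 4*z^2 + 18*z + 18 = 2*t^2 + t*(-6*z - 10) + 4*z^2 + 12*z + 8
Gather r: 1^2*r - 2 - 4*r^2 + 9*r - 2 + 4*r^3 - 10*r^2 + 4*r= 4*r^3 - 14*r^2 + 14*r - 4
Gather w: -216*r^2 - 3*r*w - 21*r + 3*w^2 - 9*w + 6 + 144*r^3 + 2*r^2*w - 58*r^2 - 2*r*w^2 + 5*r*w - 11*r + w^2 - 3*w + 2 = 144*r^3 - 274*r^2 - 32*r + w^2*(4 - 2*r) + w*(2*r^2 + 2*r - 12) + 8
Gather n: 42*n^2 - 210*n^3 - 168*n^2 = -210*n^3 - 126*n^2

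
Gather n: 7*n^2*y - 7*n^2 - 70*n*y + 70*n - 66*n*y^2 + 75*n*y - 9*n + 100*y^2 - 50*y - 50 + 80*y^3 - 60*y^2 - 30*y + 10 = n^2*(7*y - 7) + n*(-66*y^2 + 5*y + 61) + 80*y^3 + 40*y^2 - 80*y - 40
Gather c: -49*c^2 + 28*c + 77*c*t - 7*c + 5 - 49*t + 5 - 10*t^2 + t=-49*c^2 + c*(77*t + 21) - 10*t^2 - 48*t + 10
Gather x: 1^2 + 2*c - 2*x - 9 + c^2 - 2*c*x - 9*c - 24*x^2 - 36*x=c^2 - 7*c - 24*x^2 + x*(-2*c - 38) - 8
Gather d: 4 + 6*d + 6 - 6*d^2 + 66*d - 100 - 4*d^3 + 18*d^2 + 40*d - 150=-4*d^3 + 12*d^2 + 112*d - 240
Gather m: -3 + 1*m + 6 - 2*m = 3 - m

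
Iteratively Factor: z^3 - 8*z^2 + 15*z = (z - 3)*(z^2 - 5*z) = (z - 5)*(z - 3)*(z)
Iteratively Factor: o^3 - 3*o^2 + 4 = (o + 1)*(o^2 - 4*o + 4) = (o - 2)*(o + 1)*(o - 2)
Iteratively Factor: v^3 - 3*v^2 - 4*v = (v + 1)*(v^2 - 4*v) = (v - 4)*(v + 1)*(v)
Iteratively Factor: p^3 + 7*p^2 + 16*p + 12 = (p + 2)*(p^2 + 5*p + 6) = (p + 2)*(p + 3)*(p + 2)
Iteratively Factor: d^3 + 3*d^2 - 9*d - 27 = (d + 3)*(d^2 - 9) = (d - 3)*(d + 3)*(d + 3)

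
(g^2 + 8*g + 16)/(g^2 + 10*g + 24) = (g + 4)/(g + 6)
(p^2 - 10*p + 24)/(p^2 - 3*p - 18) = (p - 4)/(p + 3)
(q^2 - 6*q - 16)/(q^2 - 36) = (q^2 - 6*q - 16)/(q^2 - 36)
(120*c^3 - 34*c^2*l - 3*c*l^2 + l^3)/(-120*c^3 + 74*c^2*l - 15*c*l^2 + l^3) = (-6*c - l)/(6*c - l)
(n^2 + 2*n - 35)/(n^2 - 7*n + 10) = (n + 7)/(n - 2)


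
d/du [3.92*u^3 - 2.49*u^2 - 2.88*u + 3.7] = 11.76*u^2 - 4.98*u - 2.88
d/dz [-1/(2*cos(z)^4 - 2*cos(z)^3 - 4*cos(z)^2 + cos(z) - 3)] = 4*(8*sin(z)^2*cos(z) - 6*sin(z)^2 + 5)*sin(z)/(-4*sin(z)^4 + cos(z) + cos(3*z) + 10)^2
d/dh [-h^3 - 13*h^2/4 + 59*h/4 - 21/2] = -3*h^2 - 13*h/2 + 59/4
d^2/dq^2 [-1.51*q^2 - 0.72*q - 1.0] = -3.02000000000000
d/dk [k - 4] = 1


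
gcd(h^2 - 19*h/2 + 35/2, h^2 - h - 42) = h - 7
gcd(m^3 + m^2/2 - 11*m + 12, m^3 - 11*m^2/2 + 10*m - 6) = m^2 - 7*m/2 + 3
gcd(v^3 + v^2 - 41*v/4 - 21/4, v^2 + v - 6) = 1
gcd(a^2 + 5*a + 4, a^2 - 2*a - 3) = a + 1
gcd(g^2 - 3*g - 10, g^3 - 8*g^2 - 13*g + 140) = g - 5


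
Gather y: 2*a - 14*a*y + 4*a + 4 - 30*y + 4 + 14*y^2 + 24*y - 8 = 6*a + 14*y^2 + y*(-14*a - 6)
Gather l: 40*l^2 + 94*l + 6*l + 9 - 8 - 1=40*l^2 + 100*l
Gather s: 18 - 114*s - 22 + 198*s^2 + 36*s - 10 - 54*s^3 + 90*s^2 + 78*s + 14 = -54*s^3 + 288*s^2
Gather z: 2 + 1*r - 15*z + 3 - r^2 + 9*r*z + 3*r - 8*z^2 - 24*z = -r^2 + 4*r - 8*z^2 + z*(9*r - 39) + 5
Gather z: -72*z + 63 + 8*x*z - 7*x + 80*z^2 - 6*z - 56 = -7*x + 80*z^2 + z*(8*x - 78) + 7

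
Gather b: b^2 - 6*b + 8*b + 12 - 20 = b^2 + 2*b - 8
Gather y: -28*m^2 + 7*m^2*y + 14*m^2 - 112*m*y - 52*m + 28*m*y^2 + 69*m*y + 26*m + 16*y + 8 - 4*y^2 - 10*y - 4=-14*m^2 - 26*m + y^2*(28*m - 4) + y*(7*m^2 - 43*m + 6) + 4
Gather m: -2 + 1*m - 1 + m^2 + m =m^2 + 2*m - 3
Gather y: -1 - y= -y - 1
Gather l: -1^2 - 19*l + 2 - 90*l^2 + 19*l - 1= -90*l^2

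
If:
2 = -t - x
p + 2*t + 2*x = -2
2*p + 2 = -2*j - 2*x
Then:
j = -x - 3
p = 2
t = -x - 2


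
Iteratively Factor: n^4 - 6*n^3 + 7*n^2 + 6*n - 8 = (n - 4)*(n^3 - 2*n^2 - n + 2) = (n - 4)*(n - 1)*(n^2 - n - 2) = (n - 4)*(n - 1)*(n + 1)*(n - 2)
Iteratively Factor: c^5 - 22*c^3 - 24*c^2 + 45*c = (c + 3)*(c^4 - 3*c^3 - 13*c^2 + 15*c) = (c - 5)*(c + 3)*(c^3 + 2*c^2 - 3*c) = c*(c - 5)*(c + 3)*(c^2 + 2*c - 3) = c*(c - 5)*(c - 1)*(c + 3)*(c + 3)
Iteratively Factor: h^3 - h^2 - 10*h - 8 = (h + 2)*(h^2 - 3*h - 4) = (h - 4)*(h + 2)*(h + 1)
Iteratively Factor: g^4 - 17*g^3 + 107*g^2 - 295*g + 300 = (g - 5)*(g^3 - 12*g^2 + 47*g - 60) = (g - 5)*(g - 3)*(g^2 - 9*g + 20) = (g - 5)^2*(g - 3)*(g - 4)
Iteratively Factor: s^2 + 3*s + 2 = (s + 1)*(s + 2)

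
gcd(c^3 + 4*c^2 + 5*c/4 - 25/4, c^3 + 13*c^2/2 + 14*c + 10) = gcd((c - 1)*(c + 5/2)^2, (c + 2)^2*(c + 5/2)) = c + 5/2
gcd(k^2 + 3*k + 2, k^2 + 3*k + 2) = k^2 + 3*k + 2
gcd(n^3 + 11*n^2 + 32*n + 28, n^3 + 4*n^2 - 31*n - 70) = n^2 + 9*n + 14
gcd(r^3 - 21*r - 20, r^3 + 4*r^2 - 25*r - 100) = r^2 - r - 20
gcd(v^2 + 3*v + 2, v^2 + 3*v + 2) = v^2 + 3*v + 2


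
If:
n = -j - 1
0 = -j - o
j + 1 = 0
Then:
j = -1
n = 0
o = 1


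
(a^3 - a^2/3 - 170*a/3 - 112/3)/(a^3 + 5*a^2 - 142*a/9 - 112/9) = 3*(a - 8)/(3*a - 8)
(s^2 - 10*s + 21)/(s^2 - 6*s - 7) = (s - 3)/(s + 1)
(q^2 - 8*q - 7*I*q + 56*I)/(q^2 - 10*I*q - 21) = (q - 8)/(q - 3*I)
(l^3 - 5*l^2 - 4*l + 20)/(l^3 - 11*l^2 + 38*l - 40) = (l + 2)/(l - 4)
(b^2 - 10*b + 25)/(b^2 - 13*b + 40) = (b - 5)/(b - 8)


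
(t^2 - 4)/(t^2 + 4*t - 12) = (t + 2)/(t + 6)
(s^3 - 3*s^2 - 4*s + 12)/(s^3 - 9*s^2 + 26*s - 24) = (s + 2)/(s - 4)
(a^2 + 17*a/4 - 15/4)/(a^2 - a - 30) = (a - 3/4)/(a - 6)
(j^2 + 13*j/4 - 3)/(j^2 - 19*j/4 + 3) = (j + 4)/(j - 4)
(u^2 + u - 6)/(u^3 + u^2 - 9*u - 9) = (u - 2)/(u^2 - 2*u - 3)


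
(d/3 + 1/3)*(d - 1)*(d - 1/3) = d^3/3 - d^2/9 - d/3 + 1/9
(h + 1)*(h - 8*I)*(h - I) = h^3 + h^2 - 9*I*h^2 - 8*h - 9*I*h - 8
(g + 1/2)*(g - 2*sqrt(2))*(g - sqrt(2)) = g^3 - 3*sqrt(2)*g^2 + g^2/2 - 3*sqrt(2)*g/2 + 4*g + 2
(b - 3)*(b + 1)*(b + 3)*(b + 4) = b^4 + 5*b^3 - 5*b^2 - 45*b - 36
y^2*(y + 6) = y^3 + 6*y^2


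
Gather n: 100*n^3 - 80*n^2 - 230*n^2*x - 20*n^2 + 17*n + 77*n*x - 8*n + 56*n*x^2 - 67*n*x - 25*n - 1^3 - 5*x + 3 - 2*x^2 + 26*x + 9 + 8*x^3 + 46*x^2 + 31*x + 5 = 100*n^3 + n^2*(-230*x - 100) + n*(56*x^2 + 10*x - 16) + 8*x^3 + 44*x^2 + 52*x + 16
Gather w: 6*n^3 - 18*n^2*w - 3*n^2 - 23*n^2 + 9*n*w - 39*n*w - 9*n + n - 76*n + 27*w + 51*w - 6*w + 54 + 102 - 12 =6*n^3 - 26*n^2 - 84*n + w*(-18*n^2 - 30*n + 72) + 144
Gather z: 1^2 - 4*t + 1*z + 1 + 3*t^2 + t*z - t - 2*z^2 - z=3*t^2 + t*z - 5*t - 2*z^2 + 2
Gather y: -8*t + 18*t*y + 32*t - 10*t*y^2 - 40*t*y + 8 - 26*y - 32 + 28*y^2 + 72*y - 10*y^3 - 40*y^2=24*t - 10*y^3 + y^2*(-10*t - 12) + y*(46 - 22*t) - 24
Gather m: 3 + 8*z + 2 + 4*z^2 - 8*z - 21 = 4*z^2 - 16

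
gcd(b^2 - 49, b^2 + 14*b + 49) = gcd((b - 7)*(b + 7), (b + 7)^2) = b + 7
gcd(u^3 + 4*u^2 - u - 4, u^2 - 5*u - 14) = 1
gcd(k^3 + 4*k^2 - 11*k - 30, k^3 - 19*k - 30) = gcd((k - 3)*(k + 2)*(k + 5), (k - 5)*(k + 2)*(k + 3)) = k + 2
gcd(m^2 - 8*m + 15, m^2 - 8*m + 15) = m^2 - 8*m + 15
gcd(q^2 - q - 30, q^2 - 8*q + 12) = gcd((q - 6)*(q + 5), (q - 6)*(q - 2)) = q - 6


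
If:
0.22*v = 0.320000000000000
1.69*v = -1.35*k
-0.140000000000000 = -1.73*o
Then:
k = -1.82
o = 0.08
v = 1.45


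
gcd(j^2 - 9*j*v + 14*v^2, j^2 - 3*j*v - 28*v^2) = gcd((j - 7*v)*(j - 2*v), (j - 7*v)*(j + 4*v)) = -j + 7*v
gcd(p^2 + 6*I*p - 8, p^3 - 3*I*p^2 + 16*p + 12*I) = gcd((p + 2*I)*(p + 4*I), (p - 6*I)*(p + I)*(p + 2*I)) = p + 2*I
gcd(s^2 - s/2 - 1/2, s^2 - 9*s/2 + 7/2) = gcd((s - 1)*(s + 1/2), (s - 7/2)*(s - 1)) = s - 1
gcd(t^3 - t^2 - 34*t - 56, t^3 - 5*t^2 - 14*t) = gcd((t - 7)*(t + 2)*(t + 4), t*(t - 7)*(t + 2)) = t^2 - 5*t - 14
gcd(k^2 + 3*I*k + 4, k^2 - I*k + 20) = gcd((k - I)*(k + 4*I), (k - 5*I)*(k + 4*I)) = k + 4*I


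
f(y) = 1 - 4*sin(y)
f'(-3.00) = 3.96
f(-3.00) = 1.56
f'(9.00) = 3.64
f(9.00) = -0.65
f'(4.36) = 1.38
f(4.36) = 4.75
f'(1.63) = 0.24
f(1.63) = -2.99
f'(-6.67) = -3.70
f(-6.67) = 2.51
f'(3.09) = 3.99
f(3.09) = 0.79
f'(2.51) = 3.23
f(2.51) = -1.36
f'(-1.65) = 0.32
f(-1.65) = 4.99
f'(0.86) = -2.61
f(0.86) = -2.03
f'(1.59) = 0.08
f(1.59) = -3.00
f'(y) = -4*cos(y)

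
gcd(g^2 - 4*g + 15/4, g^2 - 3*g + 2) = 1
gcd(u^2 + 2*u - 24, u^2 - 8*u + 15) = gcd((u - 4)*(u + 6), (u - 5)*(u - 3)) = 1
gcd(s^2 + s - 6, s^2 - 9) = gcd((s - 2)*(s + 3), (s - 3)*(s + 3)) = s + 3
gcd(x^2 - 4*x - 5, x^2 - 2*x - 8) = 1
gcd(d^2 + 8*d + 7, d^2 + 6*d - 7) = d + 7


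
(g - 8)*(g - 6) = g^2 - 14*g + 48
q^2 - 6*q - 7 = (q - 7)*(q + 1)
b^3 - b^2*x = b^2*(b - x)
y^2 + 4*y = y*(y + 4)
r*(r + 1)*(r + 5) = r^3 + 6*r^2 + 5*r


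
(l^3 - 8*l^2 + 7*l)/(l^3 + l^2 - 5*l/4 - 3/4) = 4*l*(l - 7)/(4*l^2 + 8*l + 3)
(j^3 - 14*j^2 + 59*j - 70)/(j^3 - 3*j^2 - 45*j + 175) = (j^2 - 9*j + 14)/(j^2 + 2*j - 35)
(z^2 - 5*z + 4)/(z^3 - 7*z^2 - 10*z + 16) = (z - 4)/(z^2 - 6*z - 16)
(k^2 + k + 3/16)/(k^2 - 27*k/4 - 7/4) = (k + 3/4)/(k - 7)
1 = 1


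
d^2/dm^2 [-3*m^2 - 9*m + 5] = -6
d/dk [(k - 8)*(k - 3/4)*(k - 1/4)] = 3*k^2 - 18*k + 131/16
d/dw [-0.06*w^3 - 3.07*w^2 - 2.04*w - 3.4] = -0.18*w^2 - 6.14*w - 2.04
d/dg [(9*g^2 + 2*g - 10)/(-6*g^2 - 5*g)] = (-33*g^2 - 120*g - 50)/(g^2*(36*g^2 + 60*g + 25))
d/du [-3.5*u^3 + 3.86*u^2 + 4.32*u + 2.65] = -10.5*u^2 + 7.72*u + 4.32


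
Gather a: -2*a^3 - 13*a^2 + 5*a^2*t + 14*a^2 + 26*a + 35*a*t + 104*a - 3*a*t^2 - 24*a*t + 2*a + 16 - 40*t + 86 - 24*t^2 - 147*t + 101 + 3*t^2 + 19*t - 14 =-2*a^3 + a^2*(5*t + 1) + a*(-3*t^2 + 11*t + 132) - 21*t^2 - 168*t + 189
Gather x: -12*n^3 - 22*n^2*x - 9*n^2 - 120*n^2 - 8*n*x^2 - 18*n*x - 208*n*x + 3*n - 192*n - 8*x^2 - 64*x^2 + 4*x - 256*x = -12*n^3 - 129*n^2 - 189*n + x^2*(-8*n - 72) + x*(-22*n^2 - 226*n - 252)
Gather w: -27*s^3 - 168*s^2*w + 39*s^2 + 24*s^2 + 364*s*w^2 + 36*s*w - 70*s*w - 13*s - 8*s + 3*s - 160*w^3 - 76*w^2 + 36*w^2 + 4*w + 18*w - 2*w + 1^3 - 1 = -27*s^3 + 63*s^2 - 18*s - 160*w^3 + w^2*(364*s - 40) + w*(-168*s^2 - 34*s + 20)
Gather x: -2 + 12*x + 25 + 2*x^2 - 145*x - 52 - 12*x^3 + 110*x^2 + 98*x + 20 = -12*x^3 + 112*x^2 - 35*x - 9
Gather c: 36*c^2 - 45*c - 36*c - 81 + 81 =36*c^2 - 81*c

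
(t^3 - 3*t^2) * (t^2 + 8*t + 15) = t^5 + 5*t^4 - 9*t^3 - 45*t^2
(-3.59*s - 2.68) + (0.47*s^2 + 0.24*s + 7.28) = 0.47*s^2 - 3.35*s + 4.6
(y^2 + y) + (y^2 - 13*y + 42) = 2*y^2 - 12*y + 42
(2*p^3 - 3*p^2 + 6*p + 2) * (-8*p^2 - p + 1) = -16*p^5 + 22*p^4 - 43*p^3 - 25*p^2 + 4*p + 2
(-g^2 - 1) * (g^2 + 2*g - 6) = -g^4 - 2*g^3 + 5*g^2 - 2*g + 6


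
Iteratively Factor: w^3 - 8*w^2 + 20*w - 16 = (w - 2)*(w^2 - 6*w + 8) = (w - 2)^2*(w - 4)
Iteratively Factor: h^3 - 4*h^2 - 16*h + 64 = (h + 4)*(h^2 - 8*h + 16) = (h - 4)*(h + 4)*(h - 4)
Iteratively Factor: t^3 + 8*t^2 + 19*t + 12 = (t + 3)*(t^2 + 5*t + 4) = (t + 1)*(t + 3)*(t + 4)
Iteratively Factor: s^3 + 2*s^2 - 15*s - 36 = (s + 3)*(s^2 - s - 12) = (s + 3)^2*(s - 4)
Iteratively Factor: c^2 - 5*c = (c)*(c - 5)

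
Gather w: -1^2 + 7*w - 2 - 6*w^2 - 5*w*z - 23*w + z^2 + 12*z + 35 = -6*w^2 + w*(-5*z - 16) + z^2 + 12*z + 32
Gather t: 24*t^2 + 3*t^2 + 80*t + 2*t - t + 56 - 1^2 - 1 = 27*t^2 + 81*t + 54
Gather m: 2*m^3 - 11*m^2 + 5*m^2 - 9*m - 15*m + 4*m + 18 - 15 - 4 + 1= 2*m^3 - 6*m^2 - 20*m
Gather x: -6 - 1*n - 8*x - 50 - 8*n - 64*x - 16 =-9*n - 72*x - 72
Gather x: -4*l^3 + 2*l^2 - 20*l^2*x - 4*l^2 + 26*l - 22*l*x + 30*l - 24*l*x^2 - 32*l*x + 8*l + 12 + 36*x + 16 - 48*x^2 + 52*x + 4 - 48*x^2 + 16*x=-4*l^3 - 2*l^2 + 64*l + x^2*(-24*l - 96) + x*(-20*l^2 - 54*l + 104) + 32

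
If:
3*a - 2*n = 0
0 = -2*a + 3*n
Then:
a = 0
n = 0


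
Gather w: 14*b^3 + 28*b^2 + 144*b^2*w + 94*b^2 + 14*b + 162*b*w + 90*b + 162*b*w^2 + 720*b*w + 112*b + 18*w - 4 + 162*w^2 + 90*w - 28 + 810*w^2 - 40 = 14*b^3 + 122*b^2 + 216*b + w^2*(162*b + 972) + w*(144*b^2 + 882*b + 108) - 72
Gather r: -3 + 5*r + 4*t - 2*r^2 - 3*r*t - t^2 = -2*r^2 + r*(5 - 3*t) - t^2 + 4*t - 3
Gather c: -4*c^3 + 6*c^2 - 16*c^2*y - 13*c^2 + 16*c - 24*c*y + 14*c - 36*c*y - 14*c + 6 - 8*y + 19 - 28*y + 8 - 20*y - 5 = -4*c^3 + c^2*(-16*y - 7) + c*(16 - 60*y) - 56*y + 28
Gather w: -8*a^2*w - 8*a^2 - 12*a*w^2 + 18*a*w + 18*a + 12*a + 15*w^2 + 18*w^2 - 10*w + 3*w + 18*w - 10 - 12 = -8*a^2 + 30*a + w^2*(33 - 12*a) + w*(-8*a^2 + 18*a + 11) - 22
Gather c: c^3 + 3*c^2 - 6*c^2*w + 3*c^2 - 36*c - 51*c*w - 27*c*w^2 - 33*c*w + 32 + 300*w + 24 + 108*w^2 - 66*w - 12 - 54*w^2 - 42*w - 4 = c^3 + c^2*(6 - 6*w) + c*(-27*w^2 - 84*w - 36) + 54*w^2 + 192*w + 40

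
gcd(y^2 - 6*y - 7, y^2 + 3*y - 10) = 1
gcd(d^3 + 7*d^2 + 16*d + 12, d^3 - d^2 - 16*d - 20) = d^2 + 4*d + 4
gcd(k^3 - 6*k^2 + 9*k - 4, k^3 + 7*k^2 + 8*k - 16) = k - 1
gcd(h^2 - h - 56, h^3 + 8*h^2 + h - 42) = h + 7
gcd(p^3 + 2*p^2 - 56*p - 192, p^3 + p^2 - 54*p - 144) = p^2 - 2*p - 48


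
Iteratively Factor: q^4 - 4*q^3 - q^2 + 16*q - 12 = (q - 1)*(q^3 - 3*q^2 - 4*q + 12) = (q - 3)*(q - 1)*(q^2 - 4) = (q - 3)*(q - 1)*(q + 2)*(q - 2)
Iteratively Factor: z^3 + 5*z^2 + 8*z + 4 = (z + 2)*(z^2 + 3*z + 2) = (z + 1)*(z + 2)*(z + 2)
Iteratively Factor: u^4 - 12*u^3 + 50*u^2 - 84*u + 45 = (u - 1)*(u^3 - 11*u^2 + 39*u - 45) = (u - 3)*(u - 1)*(u^2 - 8*u + 15) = (u - 3)^2*(u - 1)*(u - 5)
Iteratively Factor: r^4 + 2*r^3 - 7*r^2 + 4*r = (r - 1)*(r^3 + 3*r^2 - 4*r) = r*(r - 1)*(r^2 + 3*r - 4) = r*(r - 1)^2*(r + 4)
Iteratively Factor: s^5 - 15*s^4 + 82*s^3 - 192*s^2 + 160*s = (s - 4)*(s^4 - 11*s^3 + 38*s^2 - 40*s) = s*(s - 4)*(s^3 - 11*s^2 + 38*s - 40) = s*(s - 4)*(s - 2)*(s^2 - 9*s + 20) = s*(s - 4)^2*(s - 2)*(s - 5)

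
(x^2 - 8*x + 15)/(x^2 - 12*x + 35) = (x - 3)/(x - 7)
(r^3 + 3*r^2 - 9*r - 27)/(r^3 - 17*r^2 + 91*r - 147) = (r^2 + 6*r + 9)/(r^2 - 14*r + 49)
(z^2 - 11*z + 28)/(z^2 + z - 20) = (z - 7)/(z + 5)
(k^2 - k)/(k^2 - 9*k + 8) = k/(k - 8)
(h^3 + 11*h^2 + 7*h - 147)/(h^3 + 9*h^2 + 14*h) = (h^2 + 4*h - 21)/(h*(h + 2))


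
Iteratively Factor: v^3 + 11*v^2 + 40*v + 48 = (v + 4)*(v^2 + 7*v + 12) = (v + 4)^2*(v + 3)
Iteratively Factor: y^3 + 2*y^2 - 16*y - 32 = (y + 4)*(y^2 - 2*y - 8) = (y + 2)*(y + 4)*(y - 4)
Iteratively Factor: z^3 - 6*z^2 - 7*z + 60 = (z - 5)*(z^2 - z - 12) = (z - 5)*(z + 3)*(z - 4)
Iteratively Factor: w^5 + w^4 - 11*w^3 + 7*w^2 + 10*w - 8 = (w + 1)*(w^4 - 11*w^2 + 18*w - 8) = (w + 1)*(w + 4)*(w^3 - 4*w^2 + 5*w - 2) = (w - 1)*(w + 1)*(w + 4)*(w^2 - 3*w + 2) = (w - 1)^2*(w + 1)*(w + 4)*(w - 2)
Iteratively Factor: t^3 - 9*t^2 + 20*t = (t - 4)*(t^2 - 5*t) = t*(t - 4)*(t - 5)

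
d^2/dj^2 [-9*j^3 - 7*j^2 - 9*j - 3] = -54*j - 14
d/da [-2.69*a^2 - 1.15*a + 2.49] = -5.38*a - 1.15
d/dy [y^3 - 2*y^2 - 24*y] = 3*y^2 - 4*y - 24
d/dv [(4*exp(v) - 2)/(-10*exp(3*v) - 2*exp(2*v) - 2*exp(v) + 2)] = ((2*exp(v) - 1)*(15*exp(2*v) + 2*exp(v) + 1) - 10*exp(3*v) - 2*exp(2*v) - 2*exp(v) + 2)*exp(v)/(5*exp(3*v) + exp(2*v) + exp(v) - 1)^2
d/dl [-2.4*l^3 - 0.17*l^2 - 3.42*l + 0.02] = -7.2*l^2 - 0.34*l - 3.42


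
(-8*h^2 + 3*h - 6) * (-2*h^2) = 16*h^4 - 6*h^3 + 12*h^2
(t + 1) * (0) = 0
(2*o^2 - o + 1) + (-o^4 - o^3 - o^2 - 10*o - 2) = -o^4 - o^3 + o^2 - 11*o - 1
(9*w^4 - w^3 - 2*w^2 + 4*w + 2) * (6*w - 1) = 54*w^5 - 15*w^4 - 11*w^3 + 26*w^2 + 8*w - 2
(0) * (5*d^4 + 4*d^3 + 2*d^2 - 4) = 0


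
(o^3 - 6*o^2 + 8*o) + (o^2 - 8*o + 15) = o^3 - 5*o^2 + 15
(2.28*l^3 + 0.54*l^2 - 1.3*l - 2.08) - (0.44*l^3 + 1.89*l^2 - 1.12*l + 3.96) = 1.84*l^3 - 1.35*l^2 - 0.18*l - 6.04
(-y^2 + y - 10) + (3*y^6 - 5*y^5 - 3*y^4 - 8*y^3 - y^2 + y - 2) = 3*y^6 - 5*y^5 - 3*y^4 - 8*y^3 - 2*y^2 + 2*y - 12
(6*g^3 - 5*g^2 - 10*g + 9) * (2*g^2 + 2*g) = 12*g^5 + 2*g^4 - 30*g^3 - 2*g^2 + 18*g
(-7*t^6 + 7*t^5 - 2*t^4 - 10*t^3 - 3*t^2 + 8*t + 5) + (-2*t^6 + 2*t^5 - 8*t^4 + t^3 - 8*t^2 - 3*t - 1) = -9*t^6 + 9*t^5 - 10*t^4 - 9*t^3 - 11*t^2 + 5*t + 4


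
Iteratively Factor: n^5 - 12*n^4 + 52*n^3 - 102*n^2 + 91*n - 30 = (n - 3)*(n^4 - 9*n^3 + 25*n^2 - 27*n + 10) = (n - 3)*(n - 1)*(n^3 - 8*n^2 + 17*n - 10) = (n - 3)*(n - 1)^2*(n^2 - 7*n + 10) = (n - 5)*(n - 3)*(n - 1)^2*(n - 2)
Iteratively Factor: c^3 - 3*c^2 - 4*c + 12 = (c + 2)*(c^2 - 5*c + 6) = (c - 2)*(c + 2)*(c - 3)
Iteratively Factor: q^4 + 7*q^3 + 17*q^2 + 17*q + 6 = (q + 3)*(q^3 + 4*q^2 + 5*q + 2) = (q + 1)*(q + 3)*(q^2 + 3*q + 2) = (q + 1)*(q + 2)*(q + 3)*(q + 1)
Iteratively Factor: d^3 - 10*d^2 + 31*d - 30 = (d - 5)*(d^2 - 5*d + 6) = (d - 5)*(d - 3)*(d - 2)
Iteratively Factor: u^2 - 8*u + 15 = (u - 5)*(u - 3)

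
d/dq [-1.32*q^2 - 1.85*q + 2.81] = -2.64*q - 1.85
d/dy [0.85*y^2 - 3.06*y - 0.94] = 1.7*y - 3.06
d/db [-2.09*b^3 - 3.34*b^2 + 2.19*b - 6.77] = -6.27*b^2 - 6.68*b + 2.19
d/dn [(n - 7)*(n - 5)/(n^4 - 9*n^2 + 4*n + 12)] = 2*(-(n - 7)*(n - 5)*(2*n^3 - 9*n + 2) + (n - 6)*(n^4 - 9*n^2 + 4*n + 12))/(n^4 - 9*n^2 + 4*n + 12)^2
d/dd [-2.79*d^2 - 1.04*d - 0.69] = -5.58*d - 1.04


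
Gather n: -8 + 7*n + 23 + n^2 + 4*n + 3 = n^2 + 11*n + 18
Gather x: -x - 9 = -x - 9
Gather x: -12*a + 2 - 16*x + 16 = -12*a - 16*x + 18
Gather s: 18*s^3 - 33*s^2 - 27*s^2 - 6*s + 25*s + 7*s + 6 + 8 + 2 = 18*s^3 - 60*s^2 + 26*s + 16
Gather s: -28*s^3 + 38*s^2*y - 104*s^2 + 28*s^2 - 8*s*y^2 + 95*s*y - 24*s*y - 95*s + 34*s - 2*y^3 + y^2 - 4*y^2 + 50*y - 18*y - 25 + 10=-28*s^3 + s^2*(38*y - 76) + s*(-8*y^2 + 71*y - 61) - 2*y^3 - 3*y^2 + 32*y - 15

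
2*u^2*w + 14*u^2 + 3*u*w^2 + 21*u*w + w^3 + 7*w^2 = (u + w)*(2*u + w)*(w + 7)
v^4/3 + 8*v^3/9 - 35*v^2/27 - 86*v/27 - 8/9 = (v/3 + 1)*(v - 2)*(v + 1/3)*(v + 4/3)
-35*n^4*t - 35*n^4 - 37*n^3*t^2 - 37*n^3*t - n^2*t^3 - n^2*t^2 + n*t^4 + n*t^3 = (-7*n + t)*(n + t)*(5*n + t)*(n*t + n)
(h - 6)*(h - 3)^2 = h^3 - 12*h^2 + 45*h - 54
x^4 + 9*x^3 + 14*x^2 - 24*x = x*(x - 1)*(x + 4)*(x + 6)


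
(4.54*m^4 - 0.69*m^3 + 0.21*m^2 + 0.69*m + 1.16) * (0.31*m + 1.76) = 1.4074*m^5 + 7.7765*m^4 - 1.1493*m^3 + 0.5835*m^2 + 1.574*m + 2.0416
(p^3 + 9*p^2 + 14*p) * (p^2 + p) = p^5 + 10*p^4 + 23*p^3 + 14*p^2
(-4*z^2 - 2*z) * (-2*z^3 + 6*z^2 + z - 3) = 8*z^5 - 20*z^4 - 16*z^3 + 10*z^2 + 6*z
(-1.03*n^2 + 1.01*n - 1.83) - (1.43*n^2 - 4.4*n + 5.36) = -2.46*n^2 + 5.41*n - 7.19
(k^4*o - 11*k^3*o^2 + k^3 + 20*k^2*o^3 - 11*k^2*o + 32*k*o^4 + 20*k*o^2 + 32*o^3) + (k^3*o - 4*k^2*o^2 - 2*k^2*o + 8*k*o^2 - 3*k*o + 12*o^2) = k^4*o - 11*k^3*o^2 + k^3*o + k^3 + 20*k^2*o^3 - 4*k^2*o^2 - 13*k^2*o + 32*k*o^4 + 28*k*o^2 - 3*k*o + 32*o^3 + 12*o^2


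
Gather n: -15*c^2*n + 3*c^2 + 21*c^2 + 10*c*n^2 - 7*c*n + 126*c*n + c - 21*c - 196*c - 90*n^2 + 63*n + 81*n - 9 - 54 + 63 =24*c^2 - 216*c + n^2*(10*c - 90) + n*(-15*c^2 + 119*c + 144)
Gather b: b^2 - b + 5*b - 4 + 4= b^2 + 4*b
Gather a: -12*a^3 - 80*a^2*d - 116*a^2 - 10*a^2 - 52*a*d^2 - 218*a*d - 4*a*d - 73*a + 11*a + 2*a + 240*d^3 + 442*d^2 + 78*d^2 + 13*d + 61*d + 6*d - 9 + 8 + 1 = -12*a^3 + a^2*(-80*d - 126) + a*(-52*d^2 - 222*d - 60) + 240*d^3 + 520*d^2 + 80*d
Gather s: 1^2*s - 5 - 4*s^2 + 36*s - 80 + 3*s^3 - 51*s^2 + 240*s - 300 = 3*s^3 - 55*s^2 + 277*s - 385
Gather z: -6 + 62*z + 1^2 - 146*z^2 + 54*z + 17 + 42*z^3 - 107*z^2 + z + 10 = 42*z^3 - 253*z^2 + 117*z + 22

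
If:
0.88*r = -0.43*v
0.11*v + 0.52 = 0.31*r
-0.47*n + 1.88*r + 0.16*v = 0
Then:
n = 3.21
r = 0.97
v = -1.99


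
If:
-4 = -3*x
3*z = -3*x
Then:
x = 4/3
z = -4/3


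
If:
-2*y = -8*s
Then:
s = y/4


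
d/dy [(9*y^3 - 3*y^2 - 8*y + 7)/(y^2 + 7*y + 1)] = (9*y^4 + 126*y^3 + 14*y^2 - 20*y - 57)/(y^4 + 14*y^3 + 51*y^2 + 14*y + 1)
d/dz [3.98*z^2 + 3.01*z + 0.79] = 7.96*z + 3.01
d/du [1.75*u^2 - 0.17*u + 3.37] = 3.5*u - 0.17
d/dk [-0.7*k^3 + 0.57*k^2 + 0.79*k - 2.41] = -2.1*k^2 + 1.14*k + 0.79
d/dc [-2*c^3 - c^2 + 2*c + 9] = -6*c^2 - 2*c + 2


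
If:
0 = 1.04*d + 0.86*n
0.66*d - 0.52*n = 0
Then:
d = 0.00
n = 0.00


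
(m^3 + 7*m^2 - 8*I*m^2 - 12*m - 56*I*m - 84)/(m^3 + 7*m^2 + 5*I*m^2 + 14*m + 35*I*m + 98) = (m - 6*I)/(m + 7*I)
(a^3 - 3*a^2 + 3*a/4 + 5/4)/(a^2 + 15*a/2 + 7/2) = (2*a^2 - 7*a + 5)/(2*(a + 7))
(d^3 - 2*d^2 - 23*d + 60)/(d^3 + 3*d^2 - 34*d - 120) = (d^2 - 7*d + 12)/(d^2 - 2*d - 24)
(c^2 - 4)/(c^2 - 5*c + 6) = (c + 2)/(c - 3)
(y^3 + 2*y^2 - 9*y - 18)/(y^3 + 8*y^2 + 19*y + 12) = (y^2 - y - 6)/(y^2 + 5*y + 4)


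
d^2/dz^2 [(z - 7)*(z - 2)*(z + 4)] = 6*z - 10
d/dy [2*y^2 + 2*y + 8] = 4*y + 2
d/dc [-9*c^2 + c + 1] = 1 - 18*c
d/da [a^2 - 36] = 2*a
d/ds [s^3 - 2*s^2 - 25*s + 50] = 3*s^2 - 4*s - 25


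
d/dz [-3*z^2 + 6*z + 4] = 6 - 6*z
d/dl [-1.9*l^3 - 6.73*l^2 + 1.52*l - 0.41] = -5.7*l^2 - 13.46*l + 1.52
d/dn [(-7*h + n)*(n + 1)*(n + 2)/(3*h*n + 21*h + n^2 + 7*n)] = ((7*h - n)*(n + 1)*(n + 2)*(3*h + 2*n + 7) + (-(7*h - n)*(n + 1) - (7*h - n)*(n + 2) + (n + 1)*(n + 2))*(3*h*n + 21*h + n^2 + 7*n))/(3*h*n + 21*h + n^2 + 7*n)^2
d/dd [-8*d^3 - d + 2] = -24*d^2 - 1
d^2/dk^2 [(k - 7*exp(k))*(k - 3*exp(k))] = -10*k*exp(k) + 84*exp(2*k) - 20*exp(k) + 2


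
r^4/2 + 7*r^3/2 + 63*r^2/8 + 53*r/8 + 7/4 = (r/2 + 1)*(r + 1/2)*(r + 1)*(r + 7/2)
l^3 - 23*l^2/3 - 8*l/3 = l*(l - 8)*(l + 1/3)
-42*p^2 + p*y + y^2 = (-6*p + y)*(7*p + y)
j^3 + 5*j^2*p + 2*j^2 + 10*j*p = j*(j + 2)*(j + 5*p)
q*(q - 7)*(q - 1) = q^3 - 8*q^2 + 7*q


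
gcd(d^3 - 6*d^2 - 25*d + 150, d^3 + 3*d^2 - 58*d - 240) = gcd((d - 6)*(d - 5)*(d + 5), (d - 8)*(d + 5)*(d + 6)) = d + 5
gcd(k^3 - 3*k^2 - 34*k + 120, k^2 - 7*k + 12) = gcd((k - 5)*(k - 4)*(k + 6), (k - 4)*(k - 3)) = k - 4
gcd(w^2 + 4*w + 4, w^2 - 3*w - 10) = w + 2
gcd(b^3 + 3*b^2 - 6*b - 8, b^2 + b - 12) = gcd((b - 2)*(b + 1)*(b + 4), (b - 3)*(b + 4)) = b + 4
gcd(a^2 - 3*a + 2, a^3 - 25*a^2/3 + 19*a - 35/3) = a - 1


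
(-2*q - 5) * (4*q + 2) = -8*q^2 - 24*q - 10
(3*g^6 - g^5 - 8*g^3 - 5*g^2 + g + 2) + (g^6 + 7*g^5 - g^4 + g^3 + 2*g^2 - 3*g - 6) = 4*g^6 + 6*g^5 - g^4 - 7*g^3 - 3*g^2 - 2*g - 4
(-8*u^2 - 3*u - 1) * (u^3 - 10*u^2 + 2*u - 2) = -8*u^5 + 77*u^4 + 13*u^3 + 20*u^2 + 4*u + 2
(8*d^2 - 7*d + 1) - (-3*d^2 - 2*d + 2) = 11*d^2 - 5*d - 1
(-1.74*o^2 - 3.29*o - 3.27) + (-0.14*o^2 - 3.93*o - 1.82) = -1.88*o^2 - 7.22*o - 5.09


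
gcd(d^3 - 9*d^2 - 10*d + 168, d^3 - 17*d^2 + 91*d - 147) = d - 7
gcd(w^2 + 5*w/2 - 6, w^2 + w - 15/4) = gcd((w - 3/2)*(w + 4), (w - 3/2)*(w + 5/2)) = w - 3/2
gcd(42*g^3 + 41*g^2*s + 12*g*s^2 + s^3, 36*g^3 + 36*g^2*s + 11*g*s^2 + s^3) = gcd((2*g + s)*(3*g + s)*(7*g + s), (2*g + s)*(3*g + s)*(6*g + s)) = 6*g^2 + 5*g*s + s^2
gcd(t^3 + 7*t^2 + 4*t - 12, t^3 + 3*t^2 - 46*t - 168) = t + 6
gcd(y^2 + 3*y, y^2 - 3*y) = y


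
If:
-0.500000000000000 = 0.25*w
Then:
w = -2.00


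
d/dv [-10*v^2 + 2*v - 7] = 2 - 20*v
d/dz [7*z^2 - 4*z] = 14*z - 4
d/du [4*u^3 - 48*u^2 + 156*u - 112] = 12*u^2 - 96*u + 156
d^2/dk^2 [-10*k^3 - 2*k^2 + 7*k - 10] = -60*k - 4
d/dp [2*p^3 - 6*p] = 6*p^2 - 6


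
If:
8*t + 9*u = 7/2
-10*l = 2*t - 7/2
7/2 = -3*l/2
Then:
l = -7/3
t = 161/12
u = -623/54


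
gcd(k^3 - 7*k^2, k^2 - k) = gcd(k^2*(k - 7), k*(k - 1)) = k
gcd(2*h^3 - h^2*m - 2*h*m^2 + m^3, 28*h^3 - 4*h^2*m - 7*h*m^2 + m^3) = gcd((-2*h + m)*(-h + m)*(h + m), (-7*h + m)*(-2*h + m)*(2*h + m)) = 2*h - m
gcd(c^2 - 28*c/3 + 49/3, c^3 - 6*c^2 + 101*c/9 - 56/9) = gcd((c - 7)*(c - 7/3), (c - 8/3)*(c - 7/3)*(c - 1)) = c - 7/3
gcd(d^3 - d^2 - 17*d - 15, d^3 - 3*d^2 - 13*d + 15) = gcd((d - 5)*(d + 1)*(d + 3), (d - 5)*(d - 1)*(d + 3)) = d^2 - 2*d - 15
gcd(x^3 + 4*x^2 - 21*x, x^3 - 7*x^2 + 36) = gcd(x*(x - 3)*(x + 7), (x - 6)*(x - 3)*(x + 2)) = x - 3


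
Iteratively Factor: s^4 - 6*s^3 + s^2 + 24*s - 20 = (s - 5)*(s^3 - s^2 - 4*s + 4) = (s - 5)*(s + 2)*(s^2 - 3*s + 2) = (s - 5)*(s - 2)*(s + 2)*(s - 1)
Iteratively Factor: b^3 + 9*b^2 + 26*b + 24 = (b + 3)*(b^2 + 6*b + 8) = (b + 2)*(b + 3)*(b + 4)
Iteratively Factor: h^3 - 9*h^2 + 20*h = (h - 5)*(h^2 - 4*h) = (h - 5)*(h - 4)*(h)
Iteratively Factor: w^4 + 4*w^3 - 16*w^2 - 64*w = (w + 4)*(w^3 - 16*w) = w*(w + 4)*(w^2 - 16) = w*(w + 4)^2*(w - 4)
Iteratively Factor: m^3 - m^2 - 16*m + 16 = (m + 4)*(m^2 - 5*m + 4) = (m - 4)*(m + 4)*(m - 1)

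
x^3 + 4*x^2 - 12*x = x*(x - 2)*(x + 6)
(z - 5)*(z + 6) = z^2 + z - 30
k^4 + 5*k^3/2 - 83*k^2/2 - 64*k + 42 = (k - 6)*(k - 1/2)*(k + 2)*(k + 7)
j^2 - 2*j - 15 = (j - 5)*(j + 3)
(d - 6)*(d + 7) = d^2 + d - 42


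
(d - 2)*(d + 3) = d^2 + d - 6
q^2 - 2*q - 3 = (q - 3)*(q + 1)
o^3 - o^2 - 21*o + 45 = (o - 3)^2*(o + 5)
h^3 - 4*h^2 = h^2*(h - 4)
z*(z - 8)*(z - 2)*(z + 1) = z^4 - 9*z^3 + 6*z^2 + 16*z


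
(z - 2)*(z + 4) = z^2 + 2*z - 8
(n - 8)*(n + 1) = n^2 - 7*n - 8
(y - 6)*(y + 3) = y^2 - 3*y - 18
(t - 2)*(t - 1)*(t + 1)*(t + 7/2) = t^4 + 3*t^3/2 - 8*t^2 - 3*t/2 + 7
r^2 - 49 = (r - 7)*(r + 7)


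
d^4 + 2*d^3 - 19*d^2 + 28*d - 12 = (d - 2)*(d - 1)^2*(d + 6)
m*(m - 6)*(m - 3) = m^3 - 9*m^2 + 18*m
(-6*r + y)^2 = 36*r^2 - 12*r*y + y^2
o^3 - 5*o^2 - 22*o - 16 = (o - 8)*(o + 1)*(o + 2)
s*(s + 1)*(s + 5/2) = s^3 + 7*s^2/2 + 5*s/2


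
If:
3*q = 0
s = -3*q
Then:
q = 0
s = 0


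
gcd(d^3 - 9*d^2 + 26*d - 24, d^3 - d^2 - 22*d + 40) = d^2 - 6*d + 8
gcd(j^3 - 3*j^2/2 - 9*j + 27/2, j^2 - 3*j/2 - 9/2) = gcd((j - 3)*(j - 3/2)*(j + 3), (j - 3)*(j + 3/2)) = j - 3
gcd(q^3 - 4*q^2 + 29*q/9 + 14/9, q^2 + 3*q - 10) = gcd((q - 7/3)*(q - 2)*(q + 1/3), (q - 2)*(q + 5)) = q - 2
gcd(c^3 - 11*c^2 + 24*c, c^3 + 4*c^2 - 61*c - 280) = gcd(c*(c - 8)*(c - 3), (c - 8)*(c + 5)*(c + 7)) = c - 8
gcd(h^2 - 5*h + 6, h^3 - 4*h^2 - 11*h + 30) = h - 2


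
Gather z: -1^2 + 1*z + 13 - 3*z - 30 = -2*z - 18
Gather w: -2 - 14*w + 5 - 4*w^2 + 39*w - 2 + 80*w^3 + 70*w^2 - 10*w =80*w^3 + 66*w^2 + 15*w + 1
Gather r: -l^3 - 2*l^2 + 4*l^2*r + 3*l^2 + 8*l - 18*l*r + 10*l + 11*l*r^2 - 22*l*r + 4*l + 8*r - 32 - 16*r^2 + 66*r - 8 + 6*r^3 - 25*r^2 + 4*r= -l^3 + l^2 + 22*l + 6*r^3 + r^2*(11*l - 41) + r*(4*l^2 - 40*l + 78) - 40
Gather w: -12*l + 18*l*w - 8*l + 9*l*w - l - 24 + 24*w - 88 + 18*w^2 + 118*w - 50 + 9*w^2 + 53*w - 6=-21*l + 27*w^2 + w*(27*l + 195) - 168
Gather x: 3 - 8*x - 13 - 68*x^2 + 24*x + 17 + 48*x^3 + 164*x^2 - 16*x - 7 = 48*x^3 + 96*x^2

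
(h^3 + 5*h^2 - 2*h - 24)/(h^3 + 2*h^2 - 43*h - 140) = (h^2 + h - 6)/(h^2 - 2*h - 35)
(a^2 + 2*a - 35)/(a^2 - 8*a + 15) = (a + 7)/(a - 3)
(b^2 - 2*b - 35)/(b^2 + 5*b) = (b - 7)/b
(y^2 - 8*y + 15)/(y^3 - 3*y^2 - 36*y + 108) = (y - 5)/(y^2 - 36)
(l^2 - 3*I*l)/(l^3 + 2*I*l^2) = (l - 3*I)/(l*(l + 2*I))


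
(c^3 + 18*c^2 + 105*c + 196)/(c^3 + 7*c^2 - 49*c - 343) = (c + 4)/(c - 7)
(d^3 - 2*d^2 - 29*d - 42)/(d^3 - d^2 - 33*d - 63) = (d + 2)/(d + 3)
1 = 1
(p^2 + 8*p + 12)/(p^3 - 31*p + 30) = (p + 2)/(p^2 - 6*p + 5)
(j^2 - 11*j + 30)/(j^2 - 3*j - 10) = (j - 6)/(j + 2)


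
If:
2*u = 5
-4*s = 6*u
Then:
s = -15/4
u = 5/2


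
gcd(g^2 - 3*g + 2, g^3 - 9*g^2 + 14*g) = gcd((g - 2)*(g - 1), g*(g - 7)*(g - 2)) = g - 2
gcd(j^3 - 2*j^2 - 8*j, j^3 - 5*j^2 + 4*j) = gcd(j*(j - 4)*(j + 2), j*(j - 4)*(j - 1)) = j^2 - 4*j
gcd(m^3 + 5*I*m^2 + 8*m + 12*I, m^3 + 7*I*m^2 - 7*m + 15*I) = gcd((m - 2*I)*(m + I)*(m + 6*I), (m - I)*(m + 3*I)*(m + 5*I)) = 1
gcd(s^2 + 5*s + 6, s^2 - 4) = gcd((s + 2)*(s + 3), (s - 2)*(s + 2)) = s + 2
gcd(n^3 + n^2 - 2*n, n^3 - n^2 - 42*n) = n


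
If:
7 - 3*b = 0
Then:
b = 7/3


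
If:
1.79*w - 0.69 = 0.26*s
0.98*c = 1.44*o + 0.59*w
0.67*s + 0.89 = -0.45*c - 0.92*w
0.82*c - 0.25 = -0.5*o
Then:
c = 0.24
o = 0.11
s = -1.68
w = 0.14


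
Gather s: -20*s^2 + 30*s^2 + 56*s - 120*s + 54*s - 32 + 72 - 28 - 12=10*s^2 - 10*s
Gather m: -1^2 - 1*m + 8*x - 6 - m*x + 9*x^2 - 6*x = m*(-x - 1) + 9*x^2 + 2*x - 7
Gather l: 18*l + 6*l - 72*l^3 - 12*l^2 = -72*l^3 - 12*l^2 + 24*l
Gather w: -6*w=-6*w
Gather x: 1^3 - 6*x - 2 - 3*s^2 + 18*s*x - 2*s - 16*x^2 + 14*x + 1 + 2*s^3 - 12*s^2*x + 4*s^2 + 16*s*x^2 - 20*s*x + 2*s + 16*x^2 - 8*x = 2*s^3 + s^2 + 16*s*x^2 + x*(-12*s^2 - 2*s)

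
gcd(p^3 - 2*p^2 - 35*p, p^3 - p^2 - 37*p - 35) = p^2 - 2*p - 35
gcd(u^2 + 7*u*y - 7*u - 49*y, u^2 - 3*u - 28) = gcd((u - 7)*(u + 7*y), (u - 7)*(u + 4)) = u - 7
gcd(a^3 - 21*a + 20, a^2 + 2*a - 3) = a - 1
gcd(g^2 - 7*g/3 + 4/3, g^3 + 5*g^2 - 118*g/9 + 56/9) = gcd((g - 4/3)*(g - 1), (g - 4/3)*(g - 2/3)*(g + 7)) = g - 4/3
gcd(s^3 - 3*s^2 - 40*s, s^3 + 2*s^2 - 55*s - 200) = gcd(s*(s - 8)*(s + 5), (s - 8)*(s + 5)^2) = s^2 - 3*s - 40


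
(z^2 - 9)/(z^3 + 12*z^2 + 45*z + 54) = (z - 3)/(z^2 + 9*z + 18)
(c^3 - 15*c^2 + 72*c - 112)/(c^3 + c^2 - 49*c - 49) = (c^2 - 8*c + 16)/(c^2 + 8*c + 7)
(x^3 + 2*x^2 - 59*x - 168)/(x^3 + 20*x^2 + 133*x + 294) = (x^2 - 5*x - 24)/(x^2 + 13*x + 42)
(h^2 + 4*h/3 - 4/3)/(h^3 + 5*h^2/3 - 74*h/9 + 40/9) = 3*(h + 2)/(3*h^2 + 7*h - 20)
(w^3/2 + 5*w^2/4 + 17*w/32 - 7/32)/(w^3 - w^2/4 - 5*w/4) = (16*w^2 + 24*w - 7)/(8*w*(4*w - 5))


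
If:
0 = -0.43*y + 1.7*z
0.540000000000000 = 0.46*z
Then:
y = 4.64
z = 1.17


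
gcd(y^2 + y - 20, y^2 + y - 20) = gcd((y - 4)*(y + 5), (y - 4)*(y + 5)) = y^2 + y - 20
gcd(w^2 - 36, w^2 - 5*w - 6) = w - 6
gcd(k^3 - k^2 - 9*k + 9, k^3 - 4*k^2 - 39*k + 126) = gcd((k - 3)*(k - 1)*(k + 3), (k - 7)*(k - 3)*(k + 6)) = k - 3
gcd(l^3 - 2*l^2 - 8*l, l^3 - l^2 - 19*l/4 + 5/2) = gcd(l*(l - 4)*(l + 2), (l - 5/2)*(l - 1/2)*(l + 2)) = l + 2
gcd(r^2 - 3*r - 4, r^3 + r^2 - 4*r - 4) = r + 1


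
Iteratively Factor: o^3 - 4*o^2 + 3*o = (o - 3)*(o^2 - o) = o*(o - 3)*(o - 1)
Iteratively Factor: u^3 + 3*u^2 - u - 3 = (u + 3)*(u^2 - 1) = (u - 1)*(u + 3)*(u + 1)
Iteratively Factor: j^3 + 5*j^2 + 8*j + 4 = (j + 2)*(j^2 + 3*j + 2) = (j + 2)^2*(j + 1)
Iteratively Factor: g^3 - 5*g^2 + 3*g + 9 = (g - 3)*(g^2 - 2*g - 3) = (g - 3)^2*(g + 1)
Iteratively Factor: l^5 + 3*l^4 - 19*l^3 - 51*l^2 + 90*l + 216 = (l + 2)*(l^4 + l^3 - 21*l^2 - 9*l + 108) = (l + 2)*(l + 4)*(l^3 - 3*l^2 - 9*l + 27) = (l - 3)*(l + 2)*(l + 4)*(l^2 - 9) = (l - 3)^2*(l + 2)*(l + 4)*(l + 3)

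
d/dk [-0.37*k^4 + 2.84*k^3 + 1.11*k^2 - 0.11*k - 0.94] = -1.48*k^3 + 8.52*k^2 + 2.22*k - 0.11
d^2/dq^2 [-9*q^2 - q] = -18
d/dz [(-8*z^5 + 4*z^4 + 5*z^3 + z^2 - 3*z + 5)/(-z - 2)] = (32*z^5 + 68*z^4 - 42*z^3 - 31*z^2 - 4*z + 11)/(z^2 + 4*z + 4)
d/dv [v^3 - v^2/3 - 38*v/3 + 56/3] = 3*v^2 - 2*v/3 - 38/3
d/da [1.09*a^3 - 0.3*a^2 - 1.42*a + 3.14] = 3.27*a^2 - 0.6*a - 1.42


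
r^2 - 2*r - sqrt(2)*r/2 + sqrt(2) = (r - 2)*(r - sqrt(2)/2)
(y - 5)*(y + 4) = y^2 - y - 20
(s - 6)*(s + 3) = s^2 - 3*s - 18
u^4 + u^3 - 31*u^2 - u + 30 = (u - 5)*(u - 1)*(u + 1)*(u + 6)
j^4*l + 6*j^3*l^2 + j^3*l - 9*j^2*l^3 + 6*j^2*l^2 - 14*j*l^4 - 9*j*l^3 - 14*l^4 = (j - 2*l)*(j + l)*(j + 7*l)*(j*l + l)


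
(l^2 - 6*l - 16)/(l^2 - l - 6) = (l - 8)/(l - 3)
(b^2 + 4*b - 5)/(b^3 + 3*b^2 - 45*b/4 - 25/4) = 4*(b - 1)/(4*b^2 - 8*b - 5)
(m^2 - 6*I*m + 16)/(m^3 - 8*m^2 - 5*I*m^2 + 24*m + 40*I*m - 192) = (m + 2*I)/(m^2 + m*(-8 + 3*I) - 24*I)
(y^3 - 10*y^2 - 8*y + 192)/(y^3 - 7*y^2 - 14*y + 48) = (y^2 - 2*y - 24)/(y^2 + y - 6)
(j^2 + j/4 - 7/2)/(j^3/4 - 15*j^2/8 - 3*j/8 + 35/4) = 2*(4*j - 7)/(2*j^2 - 19*j + 35)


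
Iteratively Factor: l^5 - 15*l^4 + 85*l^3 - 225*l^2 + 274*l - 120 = (l - 4)*(l^4 - 11*l^3 + 41*l^2 - 61*l + 30) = (l - 4)*(l - 1)*(l^3 - 10*l^2 + 31*l - 30) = (l - 5)*(l - 4)*(l - 1)*(l^2 - 5*l + 6) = (l - 5)*(l - 4)*(l - 3)*(l - 1)*(l - 2)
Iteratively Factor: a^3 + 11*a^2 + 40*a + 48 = (a + 4)*(a^2 + 7*a + 12) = (a + 3)*(a + 4)*(a + 4)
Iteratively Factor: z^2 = (z)*(z)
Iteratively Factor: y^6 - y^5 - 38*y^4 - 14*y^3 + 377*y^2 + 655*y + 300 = (y - 5)*(y^5 + 4*y^4 - 18*y^3 - 104*y^2 - 143*y - 60) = (y - 5)*(y + 4)*(y^4 - 18*y^2 - 32*y - 15) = (y - 5)*(y + 3)*(y + 4)*(y^3 - 3*y^2 - 9*y - 5) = (y - 5)*(y + 1)*(y + 3)*(y + 4)*(y^2 - 4*y - 5) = (y - 5)*(y + 1)^2*(y + 3)*(y + 4)*(y - 5)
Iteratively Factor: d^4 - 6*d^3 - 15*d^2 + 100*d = (d)*(d^3 - 6*d^2 - 15*d + 100) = d*(d - 5)*(d^2 - d - 20) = d*(d - 5)^2*(d + 4)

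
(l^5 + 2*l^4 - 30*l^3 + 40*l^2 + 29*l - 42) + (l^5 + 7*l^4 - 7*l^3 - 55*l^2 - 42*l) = 2*l^5 + 9*l^4 - 37*l^3 - 15*l^2 - 13*l - 42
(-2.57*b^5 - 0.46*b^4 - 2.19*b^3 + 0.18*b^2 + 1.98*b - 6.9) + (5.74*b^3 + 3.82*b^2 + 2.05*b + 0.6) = -2.57*b^5 - 0.46*b^4 + 3.55*b^3 + 4.0*b^2 + 4.03*b - 6.3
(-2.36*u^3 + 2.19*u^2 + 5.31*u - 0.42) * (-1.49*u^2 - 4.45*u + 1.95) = 3.5164*u^5 + 7.2389*u^4 - 22.2594*u^3 - 18.7332*u^2 + 12.2235*u - 0.819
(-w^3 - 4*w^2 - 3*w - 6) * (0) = 0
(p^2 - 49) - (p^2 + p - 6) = -p - 43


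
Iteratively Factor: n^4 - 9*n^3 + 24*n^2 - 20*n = (n)*(n^3 - 9*n^2 + 24*n - 20) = n*(n - 2)*(n^2 - 7*n + 10) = n*(n - 5)*(n - 2)*(n - 2)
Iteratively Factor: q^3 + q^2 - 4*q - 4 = (q + 1)*(q^2 - 4) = (q - 2)*(q + 1)*(q + 2)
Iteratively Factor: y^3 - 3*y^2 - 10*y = (y)*(y^2 - 3*y - 10) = y*(y + 2)*(y - 5)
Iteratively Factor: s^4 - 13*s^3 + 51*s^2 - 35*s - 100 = (s - 5)*(s^3 - 8*s^2 + 11*s + 20) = (s - 5)^2*(s^2 - 3*s - 4) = (s - 5)^2*(s - 4)*(s + 1)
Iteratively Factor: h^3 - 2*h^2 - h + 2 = (h + 1)*(h^2 - 3*h + 2) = (h - 2)*(h + 1)*(h - 1)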